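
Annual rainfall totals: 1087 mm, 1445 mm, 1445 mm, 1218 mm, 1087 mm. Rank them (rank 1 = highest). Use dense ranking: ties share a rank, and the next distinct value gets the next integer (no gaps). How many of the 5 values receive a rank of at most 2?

3

Sorted (descending): 1445, 1445, 1218, 1087, 1087
The 2 values of 1445 share dense rank 1.
The 2 values of 1087 share dense rank 3.
Remaining distinct values take the next consecutive integers.
Ranks ≤ 2: {1, 1, 2} → 3 values.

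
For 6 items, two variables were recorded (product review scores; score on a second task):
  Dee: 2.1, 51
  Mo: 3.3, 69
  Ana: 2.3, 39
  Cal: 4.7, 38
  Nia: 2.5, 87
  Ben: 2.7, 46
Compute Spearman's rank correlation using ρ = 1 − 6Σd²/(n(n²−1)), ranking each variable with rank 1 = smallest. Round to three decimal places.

-0.257

Ranks of variable 1: 1, 5, 2, 6, 3, 4
Ranks of variable 2: 4, 5, 2, 1, 6, 3
d = r₁ − r₂: -3, 0, 0, 5, -3, 1
d²: 9, 0, 0, 25, 9, 1; Σd² = 44
ρ = 1 − 6·44/(6·35) = 1 − 264/210 = -0.257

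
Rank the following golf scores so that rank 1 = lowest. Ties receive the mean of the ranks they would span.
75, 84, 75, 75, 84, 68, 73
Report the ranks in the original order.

Sorted (ascending): 68, 73, 75, 75, 75, 84, 84
The 3 values of 75 occupy positions 3–5 → average rank 4.
The 2 values of 84 occupy positions 6–7 → average rank (6+7)/2 = 6.5.

4, 6.5, 4, 4, 6.5, 1, 2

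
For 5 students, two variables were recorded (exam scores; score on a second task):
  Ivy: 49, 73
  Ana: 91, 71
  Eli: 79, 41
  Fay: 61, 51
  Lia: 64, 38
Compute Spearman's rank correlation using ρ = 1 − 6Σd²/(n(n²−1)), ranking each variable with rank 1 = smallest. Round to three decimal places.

Ranks of variable 1: 1, 5, 4, 2, 3
Ranks of variable 2: 5, 4, 2, 3, 1
d = r₁ − r₂: -4, 1, 2, -1, 2
d²: 16, 1, 4, 1, 4; Σd² = 26
ρ = 1 − 6·26/(5·24) = 1 − 156/120 = -0.300

-0.300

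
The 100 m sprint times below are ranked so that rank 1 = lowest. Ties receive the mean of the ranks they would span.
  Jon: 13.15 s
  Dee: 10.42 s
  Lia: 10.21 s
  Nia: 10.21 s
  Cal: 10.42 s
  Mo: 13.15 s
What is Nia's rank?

Sorted (ascending): 10.21, 10.21, 10.42, 10.42, 13.15, 13.15
The 2 values of 10.21 occupy positions 1–2 → average rank (1+2)/2 = 1.5.
The 2 values of 10.42 occupy positions 3–4 → average rank (3+4)/2 = 3.5.
The 2 values of 13.15 occupy positions 5–6 → average rank (5+6)/2 = 5.5.
Nia has value 10.21 s → rank 1.5.

1.5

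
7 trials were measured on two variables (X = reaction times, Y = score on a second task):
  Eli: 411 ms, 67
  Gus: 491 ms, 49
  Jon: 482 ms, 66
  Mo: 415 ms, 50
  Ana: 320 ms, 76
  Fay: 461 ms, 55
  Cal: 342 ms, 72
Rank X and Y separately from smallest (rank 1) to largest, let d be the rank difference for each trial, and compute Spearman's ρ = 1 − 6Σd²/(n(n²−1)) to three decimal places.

Ranks of variable 1: 3, 7, 6, 4, 1, 5, 2
Ranks of variable 2: 5, 1, 4, 2, 7, 3, 6
d = r₁ − r₂: -2, 6, 2, 2, -6, 2, -4
d²: 4, 36, 4, 4, 36, 4, 16; Σd² = 104
ρ = 1 − 6·104/(7·48) = 1 − 624/336 = -0.857

-0.857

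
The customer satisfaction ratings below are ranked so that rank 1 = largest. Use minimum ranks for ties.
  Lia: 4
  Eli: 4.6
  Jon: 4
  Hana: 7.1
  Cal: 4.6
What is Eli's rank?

Sorted (descending): 7.1, 4.6, 4.6, 4, 4
The 2 values of 4.6 occupy positions 2–3 → each gets rank 2.
The 2 values of 4 occupy positions 4–5 → each gets rank 4.
Eli has value 4.6 → rank 2.

2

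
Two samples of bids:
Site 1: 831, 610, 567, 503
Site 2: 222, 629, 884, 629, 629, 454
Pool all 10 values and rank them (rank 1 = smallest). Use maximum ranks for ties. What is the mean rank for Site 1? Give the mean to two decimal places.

Sorted (ascending): 222, 454, 503, 567, 610, 629, 629, 629, 831, 884
The 3 values of 629 occupy positions 6–8 → each gets rank 8.
Site 1 values → pooled ranks: 831→9, 610→5, 567→4, 503→3
Mean rank = (9 + 5 + 4 + 3) / 4 = 5.25

5.25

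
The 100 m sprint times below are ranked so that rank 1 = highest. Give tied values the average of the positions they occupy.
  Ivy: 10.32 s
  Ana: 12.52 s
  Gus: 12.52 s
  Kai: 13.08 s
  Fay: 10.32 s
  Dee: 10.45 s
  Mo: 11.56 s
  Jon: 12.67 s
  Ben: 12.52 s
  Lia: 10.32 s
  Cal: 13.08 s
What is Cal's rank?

Sorted (descending): 13.08, 13.08, 12.67, 12.52, 12.52, 12.52, 11.56, 10.45, 10.32, 10.32, 10.32
The 2 values of 13.08 occupy positions 1–2 → average rank (1+2)/2 = 1.5.
The 3 values of 12.52 occupy positions 4–6 → average rank 5.
The 3 values of 10.32 occupy positions 9–11 → average rank 10.
Cal has value 13.08 s → rank 1.5.

1.5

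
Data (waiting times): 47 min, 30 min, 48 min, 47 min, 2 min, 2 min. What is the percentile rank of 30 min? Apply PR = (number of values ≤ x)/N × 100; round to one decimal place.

N = 6.
Strictly below 30: 2. Equal to 30: 1.
PR = 3/6 × 100 = 50.0

50.0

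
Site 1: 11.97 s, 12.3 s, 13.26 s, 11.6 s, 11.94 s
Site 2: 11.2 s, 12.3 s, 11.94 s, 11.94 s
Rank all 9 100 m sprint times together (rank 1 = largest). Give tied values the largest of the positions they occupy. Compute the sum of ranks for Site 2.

26

Sorted (descending): 13.26, 12.3, 12.3, 11.97, 11.94, 11.94, 11.94, 11.6, 11.2
The 2 values of 12.3 occupy positions 2–3 → each gets rank 3.
The 3 values of 11.94 occupy positions 5–7 → each gets rank 7.
Site 2 values → pooled ranks: 11.2→9, 12.3→3, 11.94→7, 11.94→7
Rank sum = 9 + 3 + 7 + 7 = 26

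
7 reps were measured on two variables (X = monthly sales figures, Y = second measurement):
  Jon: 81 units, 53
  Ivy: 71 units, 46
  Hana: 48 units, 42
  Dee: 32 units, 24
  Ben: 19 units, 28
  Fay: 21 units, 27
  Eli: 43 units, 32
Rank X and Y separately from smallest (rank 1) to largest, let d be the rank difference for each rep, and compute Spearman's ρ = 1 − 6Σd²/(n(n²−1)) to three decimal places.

Ranks of variable 1: 7, 6, 5, 3, 1, 2, 4
Ranks of variable 2: 7, 6, 5, 1, 3, 2, 4
d = r₁ − r₂: 0, 0, 0, 2, -2, 0, 0
d²: 0, 0, 0, 4, 4, 0, 0; Σd² = 8
ρ = 1 − 6·8/(7·48) = 1 − 48/336 = 0.857

0.857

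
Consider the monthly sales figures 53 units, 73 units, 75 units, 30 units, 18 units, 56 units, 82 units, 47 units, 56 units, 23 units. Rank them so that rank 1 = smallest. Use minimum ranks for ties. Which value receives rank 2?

23

Sorted (ascending): 18, 23, 30, 47, 53, 56, 56, 73, 75, 82
The 2 values of 56 occupy positions 6–7 → each gets rank 6.
Rank 2 → value 23.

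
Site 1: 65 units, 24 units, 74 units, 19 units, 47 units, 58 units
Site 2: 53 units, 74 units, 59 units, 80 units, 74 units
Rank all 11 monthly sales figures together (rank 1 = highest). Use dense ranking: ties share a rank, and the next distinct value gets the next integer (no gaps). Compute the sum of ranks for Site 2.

Sorted (descending): 80, 74, 74, 74, 65, 59, 58, 53, 47, 24, 19
The 3 values of 74 share dense rank 2.
Remaining distinct values take the next consecutive integers.
Site 2 values → pooled ranks: 53→6, 74→2, 59→4, 80→1, 74→2
Rank sum = 6 + 2 + 4 + 1 + 2 = 15

15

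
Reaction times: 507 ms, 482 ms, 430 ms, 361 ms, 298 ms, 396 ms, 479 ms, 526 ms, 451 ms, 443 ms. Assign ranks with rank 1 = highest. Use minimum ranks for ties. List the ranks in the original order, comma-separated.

2, 3, 7, 9, 10, 8, 4, 1, 5, 6

Sorted (descending): 526, 507, 482, 479, 451, 443, 430, 396, 361, 298
No ties — each value takes its position as its rank.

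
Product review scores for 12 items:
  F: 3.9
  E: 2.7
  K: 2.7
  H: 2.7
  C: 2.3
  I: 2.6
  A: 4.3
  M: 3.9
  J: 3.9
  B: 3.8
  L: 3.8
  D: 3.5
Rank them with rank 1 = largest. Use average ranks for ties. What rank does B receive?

Sorted (descending): 4.3, 3.9, 3.9, 3.9, 3.8, 3.8, 3.5, 2.7, 2.7, 2.7, 2.6, 2.3
The 3 values of 3.9 occupy positions 2–4 → average rank 3.
The 2 values of 3.8 occupy positions 5–6 → average rank (5+6)/2 = 5.5.
The 3 values of 2.7 occupy positions 8–10 → average rank 9.
B has value 3.8 → rank 5.5.

5.5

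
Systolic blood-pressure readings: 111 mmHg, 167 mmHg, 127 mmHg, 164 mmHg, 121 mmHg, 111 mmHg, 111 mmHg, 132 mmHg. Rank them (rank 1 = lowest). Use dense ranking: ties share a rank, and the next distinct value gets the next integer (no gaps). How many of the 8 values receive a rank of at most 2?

4

Sorted (ascending): 111, 111, 111, 121, 127, 132, 164, 167
The 3 values of 111 share dense rank 1.
Remaining distinct values take the next consecutive integers.
Ranks ≤ 2: {1, 1, 1, 2} → 4 values.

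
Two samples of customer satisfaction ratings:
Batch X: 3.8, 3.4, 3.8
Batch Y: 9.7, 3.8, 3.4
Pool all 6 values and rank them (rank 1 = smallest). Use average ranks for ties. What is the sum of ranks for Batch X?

Sorted (ascending): 3.4, 3.4, 3.8, 3.8, 3.8, 9.7
The 2 values of 3.4 occupy positions 1–2 → average rank (1+2)/2 = 1.5.
The 3 values of 3.8 occupy positions 3–5 → average rank 4.
Batch X values → pooled ranks: 3.8→4, 3.4→1.5, 3.8→4
Rank sum = 4 + 1.5 + 4 = 9.5

9.5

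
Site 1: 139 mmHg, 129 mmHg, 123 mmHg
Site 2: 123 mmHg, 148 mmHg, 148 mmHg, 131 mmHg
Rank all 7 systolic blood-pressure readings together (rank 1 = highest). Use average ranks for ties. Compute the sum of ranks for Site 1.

14.5

Sorted (descending): 148, 148, 139, 131, 129, 123, 123
The 2 values of 148 occupy positions 1–2 → average rank (1+2)/2 = 1.5.
The 2 values of 123 occupy positions 6–7 → average rank (6+7)/2 = 6.5.
Site 1 values → pooled ranks: 139→3, 129→5, 123→6.5
Rank sum = 3 + 5 + 6.5 = 14.5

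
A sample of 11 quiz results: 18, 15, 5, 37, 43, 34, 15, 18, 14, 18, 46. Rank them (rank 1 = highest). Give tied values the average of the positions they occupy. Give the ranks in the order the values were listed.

6, 8.5, 11, 3, 2, 4, 8.5, 6, 10, 6, 1

Sorted (descending): 46, 43, 37, 34, 18, 18, 18, 15, 15, 14, 5
The 3 values of 18 occupy positions 5–7 → average rank 6.
The 2 values of 15 occupy positions 8–9 → average rank (8+9)/2 = 8.5.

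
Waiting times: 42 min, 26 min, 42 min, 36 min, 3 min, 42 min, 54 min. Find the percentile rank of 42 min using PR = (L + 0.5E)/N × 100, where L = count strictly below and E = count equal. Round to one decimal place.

N = 7.
Strictly below 42: 3. Equal to 42: 3.
PR = (3 + 0.5·3)/7 × 100 = 64.3

64.3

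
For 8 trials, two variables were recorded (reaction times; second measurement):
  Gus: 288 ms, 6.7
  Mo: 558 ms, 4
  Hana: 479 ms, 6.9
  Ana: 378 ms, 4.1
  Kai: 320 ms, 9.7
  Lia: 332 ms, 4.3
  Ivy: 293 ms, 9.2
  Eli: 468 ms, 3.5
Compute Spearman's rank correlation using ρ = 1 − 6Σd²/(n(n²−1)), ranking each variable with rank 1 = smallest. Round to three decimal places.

-0.571

Ranks of variable 1: 1, 8, 7, 5, 3, 4, 2, 6
Ranks of variable 2: 5, 2, 6, 3, 8, 4, 7, 1
d = r₁ − r₂: -4, 6, 1, 2, -5, 0, -5, 5
d²: 16, 36, 1, 4, 25, 0, 25, 25; Σd² = 132
ρ = 1 − 6·132/(8·63) = 1 − 792/504 = -0.571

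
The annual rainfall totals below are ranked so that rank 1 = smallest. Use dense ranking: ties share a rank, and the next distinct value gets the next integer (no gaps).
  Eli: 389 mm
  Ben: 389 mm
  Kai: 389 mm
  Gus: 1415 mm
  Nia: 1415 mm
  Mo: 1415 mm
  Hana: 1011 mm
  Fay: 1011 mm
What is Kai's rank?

Sorted (ascending): 389, 389, 389, 1011, 1011, 1415, 1415, 1415
The 3 values of 389 share dense rank 1.
The 2 values of 1011 share dense rank 2.
The 3 values of 1415 share dense rank 3.
Kai has value 389 mm → rank 1.

1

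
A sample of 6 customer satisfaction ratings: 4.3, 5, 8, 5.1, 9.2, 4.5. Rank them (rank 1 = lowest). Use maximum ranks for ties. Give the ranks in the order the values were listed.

1, 3, 5, 4, 6, 2

Sorted (ascending): 4.3, 4.5, 5, 5.1, 8, 9.2
No ties — each value takes its position as its rank.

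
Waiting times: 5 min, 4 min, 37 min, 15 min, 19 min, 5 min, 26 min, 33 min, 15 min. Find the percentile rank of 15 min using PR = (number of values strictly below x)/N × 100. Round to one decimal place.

N = 9.
Strictly below 15: 3. Equal to 15: 2.
PR = 3/9 × 100 = 33.3

33.3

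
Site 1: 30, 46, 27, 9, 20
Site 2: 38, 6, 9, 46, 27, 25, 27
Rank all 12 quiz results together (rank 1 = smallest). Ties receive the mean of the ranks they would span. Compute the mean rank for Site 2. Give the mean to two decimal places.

Sorted (ascending): 6, 9, 9, 20, 25, 27, 27, 27, 30, 38, 46, 46
The 2 values of 9 occupy positions 2–3 → average rank (2+3)/2 = 2.5.
The 3 values of 27 occupy positions 6–8 → average rank 7.
The 2 values of 46 occupy positions 11–12 → average rank (11+12)/2 = 11.5.
Site 2 values → pooled ranks: 38→10, 6→1, 9→2.5, 46→11.5, 27→7, 25→5, 27→7
Mean rank = (10 + 1 + 2.5 + 11.5 + 7 + 5 + 7) / 7 = 6.29

6.29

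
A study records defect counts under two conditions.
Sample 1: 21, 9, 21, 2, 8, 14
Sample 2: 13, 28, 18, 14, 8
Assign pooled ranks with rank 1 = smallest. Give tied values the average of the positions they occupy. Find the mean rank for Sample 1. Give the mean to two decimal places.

Sorted (ascending): 2, 8, 8, 9, 13, 14, 14, 18, 21, 21, 28
The 2 values of 8 occupy positions 2–3 → average rank (2+3)/2 = 2.5.
The 2 values of 14 occupy positions 6–7 → average rank (6+7)/2 = 6.5.
The 2 values of 21 occupy positions 9–10 → average rank (9+10)/2 = 9.5.
Sample 1 values → pooled ranks: 21→9.5, 9→4, 21→9.5, 2→1, 8→2.5, 14→6.5
Mean rank = (9.5 + 4 + 9.5 + 1 + 2.5 + 6.5) / 6 = 5.50

5.50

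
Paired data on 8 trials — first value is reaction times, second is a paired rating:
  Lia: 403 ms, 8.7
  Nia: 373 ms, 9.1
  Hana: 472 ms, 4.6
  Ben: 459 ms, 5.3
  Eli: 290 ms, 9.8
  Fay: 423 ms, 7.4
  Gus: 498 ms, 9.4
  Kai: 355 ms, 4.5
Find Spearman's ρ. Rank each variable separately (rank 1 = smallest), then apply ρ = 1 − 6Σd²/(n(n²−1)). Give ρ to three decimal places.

Ranks of variable 1: 4, 3, 7, 6, 1, 5, 8, 2
Ranks of variable 2: 5, 6, 2, 3, 8, 4, 7, 1
d = r₁ − r₂: -1, -3, 5, 3, -7, 1, 1, 1
d²: 1, 9, 25, 9, 49, 1, 1, 1; Σd² = 96
ρ = 1 − 6·96/(8·63) = 1 − 576/504 = -0.143

-0.143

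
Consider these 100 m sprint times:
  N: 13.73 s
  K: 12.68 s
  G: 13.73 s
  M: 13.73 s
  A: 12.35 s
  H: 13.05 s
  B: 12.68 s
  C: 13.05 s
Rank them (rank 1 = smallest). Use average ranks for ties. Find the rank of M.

7

Sorted (ascending): 12.35, 12.68, 12.68, 13.05, 13.05, 13.73, 13.73, 13.73
The 2 values of 12.68 occupy positions 2–3 → average rank (2+3)/2 = 2.5.
The 2 values of 13.05 occupy positions 4–5 → average rank (4+5)/2 = 4.5.
The 3 values of 13.73 occupy positions 6–8 → average rank 7.
M has value 13.73 s → rank 7.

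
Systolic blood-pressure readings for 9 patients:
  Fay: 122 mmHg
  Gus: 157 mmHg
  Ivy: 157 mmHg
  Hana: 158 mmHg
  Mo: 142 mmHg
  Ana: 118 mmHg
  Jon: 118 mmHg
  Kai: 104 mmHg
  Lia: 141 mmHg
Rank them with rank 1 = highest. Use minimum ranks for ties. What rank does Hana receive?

Sorted (descending): 158, 157, 157, 142, 141, 122, 118, 118, 104
The 2 values of 157 occupy positions 2–3 → each gets rank 2.
The 2 values of 118 occupy positions 7–8 → each gets rank 7.
Hana has value 158 mmHg → rank 1.

1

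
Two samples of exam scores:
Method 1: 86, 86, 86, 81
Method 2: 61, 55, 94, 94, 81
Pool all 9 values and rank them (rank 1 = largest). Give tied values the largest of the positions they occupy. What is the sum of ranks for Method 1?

22

Sorted (descending): 94, 94, 86, 86, 86, 81, 81, 61, 55
The 2 values of 94 occupy positions 1–2 → each gets rank 2.
The 3 values of 86 occupy positions 3–5 → each gets rank 5.
The 2 values of 81 occupy positions 6–7 → each gets rank 7.
Method 1 values → pooled ranks: 86→5, 86→5, 86→5, 81→7
Rank sum = 5 + 5 + 5 + 7 = 22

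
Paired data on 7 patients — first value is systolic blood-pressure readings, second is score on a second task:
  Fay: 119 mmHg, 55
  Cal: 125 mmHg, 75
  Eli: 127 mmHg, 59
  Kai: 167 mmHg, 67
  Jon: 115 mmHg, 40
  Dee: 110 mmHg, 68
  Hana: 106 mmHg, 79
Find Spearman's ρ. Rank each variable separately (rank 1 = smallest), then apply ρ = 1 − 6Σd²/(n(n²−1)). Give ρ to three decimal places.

-0.286

Ranks of variable 1: 4, 5, 6, 7, 3, 2, 1
Ranks of variable 2: 2, 6, 3, 4, 1, 5, 7
d = r₁ − r₂: 2, -1, 3, 3, 2, -3, -6
d²: 4, 1, 9, 9, 4, 9, 36; Σd² = 72
ρ = 1 − 6·72/(7·48) = 1 − 432/336 = -0.286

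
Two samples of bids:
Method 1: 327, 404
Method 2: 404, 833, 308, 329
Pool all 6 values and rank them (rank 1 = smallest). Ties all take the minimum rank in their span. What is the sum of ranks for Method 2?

14

Sorted (ascending): 308, 327, 329, 404, 404, 833
The 2 values of 404 occupy positions 4–5 → each gets rank 4.
Method 2 values → pooled ranks: 404→4, 833→6, 308→1, 329→3
Rank sum = 4 + 6 + 1 + 3 = 14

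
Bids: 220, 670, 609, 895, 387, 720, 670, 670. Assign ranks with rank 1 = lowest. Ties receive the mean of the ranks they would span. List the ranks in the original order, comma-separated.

Sorted (ascending): 220, 387, 609, 670, 670, 670, 720, 895
The 3 values of 670 occupy positions 4–6 → average rank 5.

1, 5, 3, 8, 2, 7, 5, 5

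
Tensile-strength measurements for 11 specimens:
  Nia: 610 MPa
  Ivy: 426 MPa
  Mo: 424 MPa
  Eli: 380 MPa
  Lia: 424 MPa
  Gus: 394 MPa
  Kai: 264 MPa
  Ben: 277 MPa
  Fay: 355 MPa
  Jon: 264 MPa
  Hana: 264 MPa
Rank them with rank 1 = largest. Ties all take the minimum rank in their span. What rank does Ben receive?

8

Sorted (descending): 610, 426, 424, 424, 394, 380, 355, 277, 264, 264, 264
The 2 values of 424 occupy positions 3–4 → each gets rank 3.
The 3 values of 264 occupy positions 9–11 → each gets rank 9.
Ben has value 277 MPa → rank 8.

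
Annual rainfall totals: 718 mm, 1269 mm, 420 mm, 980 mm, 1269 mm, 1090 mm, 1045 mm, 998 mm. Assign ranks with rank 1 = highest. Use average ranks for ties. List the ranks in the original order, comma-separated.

Sorted (descending): 1269, 1269, 1090, 1045, 998, 980, 718, 420
The 2 values of 1269 occupy positions 1–2 → average rank (1+2)/2 = 1.5.

7, 1.5, 8, 6, 1.5, 3, 4, 5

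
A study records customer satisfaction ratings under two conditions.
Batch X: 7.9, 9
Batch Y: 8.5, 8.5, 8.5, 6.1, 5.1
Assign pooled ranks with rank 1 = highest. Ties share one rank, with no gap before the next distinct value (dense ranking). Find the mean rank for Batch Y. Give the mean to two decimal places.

3.00

Sorted (descending): 9, 8.5, 8.5, 8.5, 7.9, 6.1, 5.1
The 3 values of 8.5 share dense rank 2.
Remaining distinct values take the next consecutive integers.
Batch Y values → pooled ranks: 8.5→2, 8.5→2, 8.5→2, 6.1→4, 5.1→5
Mean rank = (2 + 2 + 2 + 4 + 5) / 5 = 3.00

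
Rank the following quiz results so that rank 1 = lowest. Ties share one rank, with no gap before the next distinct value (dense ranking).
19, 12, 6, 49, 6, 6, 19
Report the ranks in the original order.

3, 2, 1, 4, 1, 1, 3

Sorted (ascending): 6, 6, 6, 12, 19, 19, 49
The 3 values of 6 share dense rank 1.
The 2 values of 19 share dense rank 3.
Remaining distinct values take the next consecutive integers.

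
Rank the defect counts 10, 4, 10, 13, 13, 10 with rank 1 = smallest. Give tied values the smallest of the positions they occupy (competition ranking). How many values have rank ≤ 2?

Sorted (ascending): 4, 10, 10, 10, 13, 13
The 3 values of 10 occupy positions 2–4 → each gets rank 2.
The 2 values of 13 occupy positions 5–6 → each gets rank 5.
Ranks ≤ 2: {1, 2, 2, 2} → 4 values.

4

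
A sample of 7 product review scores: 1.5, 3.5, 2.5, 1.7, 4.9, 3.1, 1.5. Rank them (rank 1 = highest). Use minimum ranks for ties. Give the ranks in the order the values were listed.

Sorted (descending): 4.9, 3.5, 3.1, 2.5, 1.7, 1.5, 1.5
The 2 values of 1.5 occupy positions 6–7 → each gets rank 6.

6, 2, 4, 5, 1, 3, 6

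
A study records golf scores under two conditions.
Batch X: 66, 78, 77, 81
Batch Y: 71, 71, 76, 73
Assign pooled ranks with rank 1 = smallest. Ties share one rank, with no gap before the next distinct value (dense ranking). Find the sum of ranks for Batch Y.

Sorted (ascending): 66, 71, 71, 73, 76, 77, 78, 81
The 2 values of 71 share dense rank 2.
Remaining distinct values take the next consecutive integers.
Batch Y values → pooled ranks: 71→2, 71→2, 76→4, 73→3
Rank sum = 2 + 2 + 4 + 3 = 11

11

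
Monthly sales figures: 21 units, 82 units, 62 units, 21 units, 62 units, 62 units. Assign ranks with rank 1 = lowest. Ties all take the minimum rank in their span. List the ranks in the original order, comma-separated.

Sorted (ascending): 21, 21, 62, 62, 62, 82
The 2 values of 21 occupy positions 1–2 → each gets rank 1.
The 3 values of 62 occupy positions 3–5 → each gets rank 3.

1, 6, 3, 1, 3, 3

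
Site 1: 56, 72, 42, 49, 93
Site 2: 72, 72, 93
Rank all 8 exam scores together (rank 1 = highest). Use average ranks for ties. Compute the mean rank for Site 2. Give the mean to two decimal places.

Sorted (descending): 93, 93, 72, 72, 72, 56, 49, 42
The 2 values of 93 occupy positions 1–2 → average rank (1+2)/2 = 1.5.
The 3 values of 72 occupy positions 3–5 → average rank 4.
Site 2 values → pooled ranks: 72→4, 72→4, 93→1.5
Mean rank = (4 + 4 + 1.5) / 3 = 3.17

3.17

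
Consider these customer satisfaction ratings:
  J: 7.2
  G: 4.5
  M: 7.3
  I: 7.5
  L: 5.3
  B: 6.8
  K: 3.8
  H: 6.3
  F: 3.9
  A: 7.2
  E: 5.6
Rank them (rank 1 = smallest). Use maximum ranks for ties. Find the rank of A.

9

Sorted (ascending): 3.8, 3.9, 4.5, 5.3, 5.6, 6.3, 6.8, 7.2, 7.2, 7.3, 7.5
The 2 values of 7.2 occupy positions 8–9 → each gets rank 9.
A has value 7.2 → rank 9.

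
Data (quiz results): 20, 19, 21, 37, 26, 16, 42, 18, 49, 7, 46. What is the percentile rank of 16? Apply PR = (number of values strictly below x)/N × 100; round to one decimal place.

N = 11.
Strictly below 16: 1. Equal to 16: 1.
PR = 1/11 × 100 = 9.1

9.1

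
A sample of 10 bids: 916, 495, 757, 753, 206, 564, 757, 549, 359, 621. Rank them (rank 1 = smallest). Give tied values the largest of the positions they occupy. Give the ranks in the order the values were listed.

Sorted (ascending): 206, 359, 495, 549, 564, 621, 753, 757, 757, 916
The 2 values of 757 occupy positions 8–9 → each gets rank 9.

10, 3, 9, 7, 1, 5, 9, 4, 2, 6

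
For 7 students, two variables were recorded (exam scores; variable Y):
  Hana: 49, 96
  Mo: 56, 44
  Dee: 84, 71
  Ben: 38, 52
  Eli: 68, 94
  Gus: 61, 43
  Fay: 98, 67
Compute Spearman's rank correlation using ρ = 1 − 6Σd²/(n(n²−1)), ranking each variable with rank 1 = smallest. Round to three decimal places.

Ranks of variable 1: 2, 3, 6, 1, 5, 4, 7
Ranks of variable 2: 7, 2, 5, 3, 6, 1, 4
d = r₁ − r₂: -5, 1, 1, -2, -1, 3, 3
d²: 25, 1, 1, 4, 1, 9, 9; Σd² = 50
ρ = 1 − 6·50/(7·48) = 1 − 300/336 = 0.107

0.107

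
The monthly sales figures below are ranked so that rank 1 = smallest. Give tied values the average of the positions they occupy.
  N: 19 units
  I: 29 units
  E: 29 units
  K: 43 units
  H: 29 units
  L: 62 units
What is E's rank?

Sorted (ascending): 19, 29, 29, 29, 43, 62
The 3 values of 29 occupy positions 2–4 → average rank 3.
E has value 29 units → rank 3.

3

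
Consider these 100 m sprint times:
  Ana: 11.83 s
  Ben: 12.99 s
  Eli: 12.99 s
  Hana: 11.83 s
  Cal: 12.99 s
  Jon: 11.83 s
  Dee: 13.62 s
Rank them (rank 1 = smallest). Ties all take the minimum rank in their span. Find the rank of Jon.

Sorted (ascending): 11.83, 11.83, 11.83, 12.99, 12.99, 12.99, 13.62
The 3 values of 11.83 occupy positions 1–3 → each gets rank 1.
The 3 values of 12.99 occupy positions 4–6 → each gets rank 4.
Jon has value 11.83 s → rank 1.

1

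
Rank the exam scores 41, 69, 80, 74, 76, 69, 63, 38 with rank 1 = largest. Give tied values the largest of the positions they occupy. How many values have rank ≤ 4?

3

Sorted (descending): 80, 76, 74, 69, 69, 63, 41, 38
The 2 values of 69 occupy positions 4–5 → each gets rank 5.
Ranks ≤ 4: {1, 2, 3} → 3 values.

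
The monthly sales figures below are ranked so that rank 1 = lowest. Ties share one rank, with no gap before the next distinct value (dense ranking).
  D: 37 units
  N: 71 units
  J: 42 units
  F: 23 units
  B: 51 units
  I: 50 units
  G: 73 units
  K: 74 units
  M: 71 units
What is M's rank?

6

Sorted (ascending): 23, 37, 42, 50, 51, 71, 71, 73, 74
The 2 values of 71 share dense rank 6.
Remaining distinct values take the next consecutive integers.
M has value 71 units → rank 6.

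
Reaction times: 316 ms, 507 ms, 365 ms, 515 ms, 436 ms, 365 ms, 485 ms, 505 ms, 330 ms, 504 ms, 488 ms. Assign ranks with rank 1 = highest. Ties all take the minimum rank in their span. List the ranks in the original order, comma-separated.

11, 2, 8, 1, 7, 8, 6, 3, 10, 4, 5

Sorted (descending): 515, 507, 505, 504, 488, 485, 436, 365, 365, 330, 316
The 2 values of 365 occupy positions 8–9 → each gets rank 8.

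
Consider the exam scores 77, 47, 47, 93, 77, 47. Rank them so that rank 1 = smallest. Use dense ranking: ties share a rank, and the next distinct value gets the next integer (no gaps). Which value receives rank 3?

Sorted (ascending): 47, 47, 47, 77, 77, 93
The 3 values of 47 share dense rank 1.
The 2 values of 77 share dense rank 2.
Remaining distinct values take the next consecutive integers.
Rank 3 → value 93.

93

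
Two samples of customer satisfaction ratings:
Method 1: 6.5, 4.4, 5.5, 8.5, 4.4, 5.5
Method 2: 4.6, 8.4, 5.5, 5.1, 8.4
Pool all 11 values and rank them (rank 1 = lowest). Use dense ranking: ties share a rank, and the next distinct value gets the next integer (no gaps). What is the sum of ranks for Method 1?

22

Sorted (ascending): 4.4, 4.4, 4.6, 5.1, 5.5, 5.5, 5.5, 6.5, 8.4, 8.4, 8.5
The 2 values of 4.4 share dense rank 1.
The 3 values of 5.5 share dense rank 4.
The 2 values of 8.4 share dense rank 6.
Remaining distinct values take the next consecutive integers.
Method 1 values → pooled ranks: 6.5→5, 4.4→1, 5.5→4, 8.5→7, 4.4→1, 5.5→4
Rank sum = 5 + 1 + 4 + 7 + 1 + 4 = 22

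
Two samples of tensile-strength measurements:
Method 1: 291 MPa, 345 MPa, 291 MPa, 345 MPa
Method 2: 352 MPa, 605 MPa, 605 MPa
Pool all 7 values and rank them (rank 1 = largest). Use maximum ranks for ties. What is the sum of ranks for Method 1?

Sorted (descending): 605, 605, 352, 345, 345, 291, 291
The 2 values of 605 occupy positions 1–2 → each gets rank 2.
The 2 values of 345 occupy positions 4–5 → each gets rank 5.
The 2 values of 291 occupy positions 6–7 → each gets rank 7.
Method 1 values → pooled ranks: 291→7, 345→5, 291→7, 345→5
Rank sum = 7 + 5 + 7 + 5 = 24

24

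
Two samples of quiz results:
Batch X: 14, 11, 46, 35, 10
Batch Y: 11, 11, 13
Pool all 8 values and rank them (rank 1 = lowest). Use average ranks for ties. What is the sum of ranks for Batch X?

25

Sorted (ascending): 10, 11, 11, 11, 13, 14, 35, 46
The 3 values of 11 occupy positions 2–4 → average rank 3.
Batch X values → pooled ranks: 14→6, 11→3, 46→8, 35→7, 10→1
Rank sum = 6 + 3 + 8 + 7 + 1 = 25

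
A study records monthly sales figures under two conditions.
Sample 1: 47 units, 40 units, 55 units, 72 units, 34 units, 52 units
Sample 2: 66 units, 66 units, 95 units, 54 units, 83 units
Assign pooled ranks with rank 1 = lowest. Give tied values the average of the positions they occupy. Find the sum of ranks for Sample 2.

Sorted (ascending): 34, 40, 47, 52, 54, 55, 66, 66, 72, 83, 95
The 2 values of 66 occupy positions 7–8 → average rank (7+8)/2 = 7.5.
Sample 2 values → pooled ranks: 66→7.5, 66→7.5, 95→11, 54→5, 83→10
Rank sum = 7.5 + 7.5 + 11 + 5 + 10 = 41

41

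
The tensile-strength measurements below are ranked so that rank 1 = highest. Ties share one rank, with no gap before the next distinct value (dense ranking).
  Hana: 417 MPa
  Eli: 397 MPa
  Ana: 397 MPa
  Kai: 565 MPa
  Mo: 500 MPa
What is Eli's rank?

4

Sorted (descending): 565, 500, 417, 397, 397
The 2 values of 397 share dense rank 4.
Remaining distinct values take the next consecutive integers.
Eli has value 397 MPa → rank 4.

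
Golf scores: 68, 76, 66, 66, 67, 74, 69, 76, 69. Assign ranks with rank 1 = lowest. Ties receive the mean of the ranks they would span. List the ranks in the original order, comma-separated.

Sorted (ascending): 66, 66, 67, 68, 69, 69, 74, 76, 76
The 2 values of 66 occupy positions 1–2 → average rank (1+2)/2 = 1.5.
The 2 values of 69 occupy positions 5–6 → average rank (5+6)/2 = 5.5.
The 2 values of 76 occupy positions 8–9 → average rank (8+9)/2 = 8.5.

4, 8.5, 1.5, 1.5, 3, 7, 5.5, 8.5, 5.5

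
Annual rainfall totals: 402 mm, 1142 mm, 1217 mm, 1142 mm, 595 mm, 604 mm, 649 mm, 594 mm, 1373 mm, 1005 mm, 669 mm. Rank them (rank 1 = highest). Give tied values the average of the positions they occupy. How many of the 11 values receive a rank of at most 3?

Sorted (descending): 1373, 1217, 1142, 1142, 1005, 669, 649, 604, 595, 594, 402
The 2 values of 1142 occupy positions 3–4 → average rank (3+4)/2 = 3.5.
Ranks ≤ 3: {1, 2} → 2 values.

2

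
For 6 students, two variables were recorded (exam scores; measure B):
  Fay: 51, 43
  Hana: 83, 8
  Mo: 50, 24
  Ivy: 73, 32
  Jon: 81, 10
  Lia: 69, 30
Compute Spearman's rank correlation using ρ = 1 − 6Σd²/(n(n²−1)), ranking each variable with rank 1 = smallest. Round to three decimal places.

-0.600

Ranks of variable 1: 2, 6, 1, 4, 5, 3
Ranks of variable 2: 6, 1, 3, 5, 2, 4
d = r₁ − r₂: -4, 5, -2, -1, 3, -1
d²: 16, 25, 4, 1, 9, 1; Σd² = 56
ρ = 1 − 6·56/(6·35) = 1 − 336/210 = -0.600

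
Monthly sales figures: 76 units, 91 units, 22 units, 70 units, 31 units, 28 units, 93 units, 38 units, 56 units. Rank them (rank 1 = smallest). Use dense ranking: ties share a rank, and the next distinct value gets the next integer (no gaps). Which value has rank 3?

31

Sorted (ascending): 22, 28, 31, 38, 56, 70, 76, 91, 93
No ties — each value takes its position as its rank.
Rank 3 → value 31.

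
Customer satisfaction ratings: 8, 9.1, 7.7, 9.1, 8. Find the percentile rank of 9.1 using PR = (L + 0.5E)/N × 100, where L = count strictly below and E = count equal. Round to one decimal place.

N = 5.
Strictly below 9.1: 3. Equal to 9.1: 2.
PR = (3 + 0.5·2)/5 × 100 = 80.0

80.0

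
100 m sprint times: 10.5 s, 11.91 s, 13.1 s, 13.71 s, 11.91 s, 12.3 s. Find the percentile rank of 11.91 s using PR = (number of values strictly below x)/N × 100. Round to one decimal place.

N = 6.
Strictly below 11.91: 1. Equal to 11.91: 2.
PR = 1/6 × 100 = 16.7

16.7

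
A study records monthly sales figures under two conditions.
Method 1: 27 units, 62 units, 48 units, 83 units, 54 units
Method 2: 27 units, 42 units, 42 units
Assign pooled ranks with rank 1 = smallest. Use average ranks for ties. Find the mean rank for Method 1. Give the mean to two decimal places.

Sorted (ascending): 27, 27, 42, 42, 48, 54, 62, 83
The 2 values of 27 occupy positions 1–2 → average rank (1+2)/2 = 1.5.
The 2 values of 42 occupy positions 3–4 → average rank (3+4)/2 = 3.5.
Method 1 values → pooled ranks: 27→1.5, 62→7, 48→5, 83→8, 54→6
Mean rank = (1.5 + 7 + 5 + 8 + 6) / 5 = 5.50

5.50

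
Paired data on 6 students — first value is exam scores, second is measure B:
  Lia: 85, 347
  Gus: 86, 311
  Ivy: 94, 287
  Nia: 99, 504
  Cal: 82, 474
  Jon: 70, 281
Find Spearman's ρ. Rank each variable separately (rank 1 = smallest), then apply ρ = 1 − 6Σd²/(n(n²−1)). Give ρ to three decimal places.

Ranks of variable 1: 3, 4, 5, 6, 2, 1
Ranks of variable 2: 4, 3, 2, 6, 5, 1
d = r₁ − r₂: -1, 1, 3, 0, -3, 0
d²: 1, 1, 9, 0, 9, 0; Σd² = 20
ρ = 1 − 6·20/(6·35) = 1 − 120/210 = 0.429

0.429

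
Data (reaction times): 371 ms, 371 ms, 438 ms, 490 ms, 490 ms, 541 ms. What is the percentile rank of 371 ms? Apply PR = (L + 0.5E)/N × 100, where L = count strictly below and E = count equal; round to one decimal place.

N = 6.
Strictly below 371: 0. Equal to 371: 2.
PR = (0 + 0.5·2)/6 × 100 = 16.7

16.7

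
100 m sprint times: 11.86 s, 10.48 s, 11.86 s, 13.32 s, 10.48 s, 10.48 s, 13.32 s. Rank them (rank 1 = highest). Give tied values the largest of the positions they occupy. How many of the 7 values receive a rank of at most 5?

Sorted (descending): 13.32, 13.32, 11.86, 11.86, 10.48, 10.48, 10.48
The 2 values of 13.32 occupy positions 1–2 → each gets rank 2.
The 2 values of 11.86 occupy positions 3–4 → each gets rank 4.
The 3 values of 10.48 occupy positions 5–7 → each gets rank 7.
Ranks ≤ 5: {2, 2, 4, 4} → 4 values.

4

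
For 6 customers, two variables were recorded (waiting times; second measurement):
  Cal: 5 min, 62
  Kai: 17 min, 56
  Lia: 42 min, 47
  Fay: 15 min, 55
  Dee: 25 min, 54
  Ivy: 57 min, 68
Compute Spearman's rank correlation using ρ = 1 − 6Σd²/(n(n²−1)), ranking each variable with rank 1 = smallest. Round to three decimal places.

-0.086

Ranks of variable 1: 1, 3, 5, 2, 4, 6
Ranks of variable 2: 5, 4, 1, 3, 2, 6
d = r₁ − r₂: -4, -1, 4, -1, 2, 0
d²: 16, 1, 16, 1, 4, 0; Σd² = 38
ρ = 1 − 6·38/(6·35) = 1 − 228/210 = -0.086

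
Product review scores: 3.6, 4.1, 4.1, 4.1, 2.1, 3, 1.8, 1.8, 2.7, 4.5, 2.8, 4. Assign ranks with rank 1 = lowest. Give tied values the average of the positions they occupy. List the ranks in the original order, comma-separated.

Sorted (ascending): 1.8, 1.8, 2.1, 2.7, 2.8, 3, 3.6, 4, 4.1, 4.1, 4.1, 4.5
The 2 values of 1.8 occupy positions 1–2 → average rank (1+2)/2 = 1.5.
The 3 values of 4.1 occupy positions 9–11 → average rank 10.

7, 10, 10, 10, 3, 6, 1.5, 1.5, 4, 12, 5, 8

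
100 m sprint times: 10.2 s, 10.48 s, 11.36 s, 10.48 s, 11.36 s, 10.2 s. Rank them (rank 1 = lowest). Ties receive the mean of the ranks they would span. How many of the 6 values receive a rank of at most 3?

2

Sorted (ascending): 10.2, 10.2, 10.48, 10.48, 11.36, 11.36
The 2 values of 10.2 occupy positions 1–2 → average rank (1+2)/2 = 1.5.
The 2 values of 10.48 occupy positions 3–4 → average rank (3+4)/2 = 3.5.
The 2 values of 11.36 occupy positions 5–6 → average rank (5+6)/2 = 5.5.
Ranks ≤ 3: {1.5, 1.5} → 2 values.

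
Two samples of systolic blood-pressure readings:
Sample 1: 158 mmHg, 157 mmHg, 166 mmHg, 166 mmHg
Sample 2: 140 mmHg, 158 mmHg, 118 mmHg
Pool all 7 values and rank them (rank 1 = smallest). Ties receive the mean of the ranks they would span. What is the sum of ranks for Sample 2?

7.5

Sorted (ascending): 118, 140, 157, 158, 158, 166, 166
The 2 values of 158 occupy positions 4–5 → average rank (4+5)/2 = 4.5.
The 2 values of 166 occupy positions 6–7 → average rank (6+7)/2 = 6.5.
Sample 2 values → pooled ranks: 140→2, 158→4.5, 118→1
Rank sum = 2 + 4.5 + 1 = 7.5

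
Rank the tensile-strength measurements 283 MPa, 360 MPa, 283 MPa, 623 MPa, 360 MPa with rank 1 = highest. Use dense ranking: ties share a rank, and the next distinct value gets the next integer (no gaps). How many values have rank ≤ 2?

Sorted (descending): 623, 360, 360, 283, 283
The 2 values of 360 share dense rank 2.
The 2 values of 283 share dense rank 3.
Remaining distinct values take the next consecutive integers.
Ranks ≤ 2: {1, 2, 2} → 3 values.

3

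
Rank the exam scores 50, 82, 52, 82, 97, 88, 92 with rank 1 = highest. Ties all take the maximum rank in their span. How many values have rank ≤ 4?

Sorted (descending): 97, 92, 88, 82, 82, 52, 50
The 2 values of 82 occupy positions 4–5 → each gets rank 5.
Ranks ≤ 4: {1, 2, 3} → 3 values.

3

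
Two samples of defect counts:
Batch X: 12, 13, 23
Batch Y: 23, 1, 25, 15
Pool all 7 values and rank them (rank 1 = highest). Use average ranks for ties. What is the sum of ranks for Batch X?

13.5

Sorted (descending): 25, 23, 23, 15, 13, 12, 1
The 2 values of 23 occupy positions 2–3 → average rank (2+3)/2 = 2.5.
Batch X values → pooled ranks: 12→6, 13→5, 23→2.5
Rank sum = 6 + 5 + 2.5 = 13.5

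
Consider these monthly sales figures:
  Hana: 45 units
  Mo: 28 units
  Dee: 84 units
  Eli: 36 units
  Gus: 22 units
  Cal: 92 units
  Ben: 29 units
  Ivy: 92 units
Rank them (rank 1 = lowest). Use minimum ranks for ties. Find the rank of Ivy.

7

Sorted (ascending): 22, 28, 29, 36, 45, 84, 92, 92
The 2 values of 92 occupy positions 7–8 → each gets rank 7.
Ivy has value 92 units → rank 7.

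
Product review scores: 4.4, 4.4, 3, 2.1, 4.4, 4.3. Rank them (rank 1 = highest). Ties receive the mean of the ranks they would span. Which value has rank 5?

Sorted (descending): 4.4, 4.4, 4.4, 4.3, 3, 2.1
The 3 values of 4.4 occupy positions 1–3 → average rank 2.
Rank 5 → value 3.

3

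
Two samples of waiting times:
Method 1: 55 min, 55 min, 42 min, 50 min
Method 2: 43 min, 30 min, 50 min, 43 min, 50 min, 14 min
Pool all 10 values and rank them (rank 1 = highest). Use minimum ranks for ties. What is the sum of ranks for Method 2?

37

Sorted (descending): 55, 55, 50, 50, 50, 43, 43, 42, 30, 14
The 2 values of 55 occupy positions 1–2 → each gets rank 1.
The 3 values of 50 occupy positions 3–5 → each gets rank 3.
The 2 values of 43 occupy positions 6–7 → each gets rank 6.
Method 2 values → pooled ranks: 43→6, 30→9, 50→3, 43→6, 50→3, 14→10
Rank sum = 6 + 9 + 3 + 6 + 3 + 10 = 37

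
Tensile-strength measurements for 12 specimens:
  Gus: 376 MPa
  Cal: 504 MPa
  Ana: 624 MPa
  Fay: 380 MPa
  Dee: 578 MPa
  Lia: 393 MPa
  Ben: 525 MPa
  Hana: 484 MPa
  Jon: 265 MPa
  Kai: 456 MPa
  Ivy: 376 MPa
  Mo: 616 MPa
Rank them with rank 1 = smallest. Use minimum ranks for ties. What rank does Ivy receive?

2

Sorted (ascending): 265, 376, 376, 380, 393, 456, 484, 504, 525, 578, 616, 624
The 2 values of 376 occupy positions 2–3 → each gets rank 2.
Ivy has value 376 MPa → rank 2.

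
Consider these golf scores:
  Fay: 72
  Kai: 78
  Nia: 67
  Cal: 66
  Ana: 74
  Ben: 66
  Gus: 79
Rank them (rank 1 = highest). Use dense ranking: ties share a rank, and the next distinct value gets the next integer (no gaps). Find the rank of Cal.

6

Sorted (descending): 79, 78, 74, 72, 67, 66, 66
The 2 values of 66 share dense rank 6.
Remaining distinct values take the next consecutive integers.
Cal has value 66 → rank 6.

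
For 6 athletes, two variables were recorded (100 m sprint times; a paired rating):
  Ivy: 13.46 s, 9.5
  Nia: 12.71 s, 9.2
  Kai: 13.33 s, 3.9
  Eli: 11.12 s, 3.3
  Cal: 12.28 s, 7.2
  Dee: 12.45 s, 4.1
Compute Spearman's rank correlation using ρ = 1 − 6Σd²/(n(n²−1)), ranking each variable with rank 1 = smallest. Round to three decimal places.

Ranks of variable 1: 6, 4, 5, 1, 2, 3
Ranks of variable 2: 6, 5, 2, 1, 4, 3
d = r₁ − r₂: 0, -1, 3, 0, -2, 0
d²: 0, 1, 9, 0, 4, 0; Σd² = 14
ρ = 1 − 6·14/(6·35) = 1 − 84/210 = 0.600

0.600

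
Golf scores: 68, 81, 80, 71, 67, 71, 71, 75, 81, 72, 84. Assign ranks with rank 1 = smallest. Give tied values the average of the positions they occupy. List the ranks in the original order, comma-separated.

Sorted (ascending): 67, 68, 71, 71, 71, 72, 75, 80, 81, 81, 84
The 3 values of 71 occupy positions 3–5 → average rank 4.
The 2 values of 81 occupy positions 9–10 → average rank (9+10)/2 = 9.5.

2, 9.5, 8, 4, 1, 4, 4, 7, 9.5, 6, 11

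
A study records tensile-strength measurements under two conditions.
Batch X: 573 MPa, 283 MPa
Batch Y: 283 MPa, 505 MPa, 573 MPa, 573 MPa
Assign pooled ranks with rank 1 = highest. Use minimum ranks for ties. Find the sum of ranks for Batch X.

Sorted (descending): 573, 573, 573, 505, 283, 283
The 3 values of 573 occupy positions 1–3 → each gets rank 1.
The 2 values of 283 occupy positions 5–6 → each gets rank 5.
Batch X values → pooled ranks: 573→1, 283→5
Rank sum = 1 + 5 = 6

6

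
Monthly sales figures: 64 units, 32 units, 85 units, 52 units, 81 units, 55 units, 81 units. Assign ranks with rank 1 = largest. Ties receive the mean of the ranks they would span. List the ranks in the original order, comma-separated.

4, 7, 1, 6, 2.5, 5, 2.5

Sorted (descending): 85, 81, 81, 64, 55, 52, 32
The 2 values of 81 occupy positions 2–3 → average rank (2+3)/2 = 2.5.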